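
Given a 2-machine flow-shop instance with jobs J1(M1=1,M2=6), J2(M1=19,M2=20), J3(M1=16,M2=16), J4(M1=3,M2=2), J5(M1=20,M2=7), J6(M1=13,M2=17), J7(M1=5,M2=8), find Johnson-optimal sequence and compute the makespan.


Johnson's rule:
Group 1 (M1≤M2, sort by M1): ['J1', 'J7', 'J6', 'J3', 'J2']
Group 2 (M1>M2, sort desc M2): ['J5', 'J4']
Sequence: J1 → J7 → J6 → J3 → J2 → J5 → J4
Makespan calculation:
  J1: M1 done=1, M2 done=7
  J7: M1 done=6, M2 done=15
  J6: M1 done=19, M2 done=36
  J3: M1 done=35, M2 done=52
  J2: M1 done=54, M2 done=74
  J5: M1 done=74, M2 done=81
  J4: M1 done=77, M2 done=83
= Sequence: J1 → J7 → J6 → J3 → J2 → J5 → J4, Makespan: 83


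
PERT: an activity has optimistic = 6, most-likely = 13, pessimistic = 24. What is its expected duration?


te = (o + 4m + p) / 6
= (6 + 4×13 + 24) / 6
= (6 + 52 + 24) / 6
= 82 / 6
= 13.67


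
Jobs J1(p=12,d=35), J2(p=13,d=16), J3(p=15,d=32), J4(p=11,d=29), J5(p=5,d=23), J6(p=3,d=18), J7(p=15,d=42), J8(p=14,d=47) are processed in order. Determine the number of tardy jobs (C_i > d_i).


Completion vs due date:
  J1: C=12, d=35 → on time
  J2: C=25, d=16 → TARDY
  J3: C=40, d=32 → TARDY
  J4: C=51, d=29 → TARDY
  J5: C=56, d=23 → TARDY
  J6: C=59, d=18 → TARDY
  J7: C=74, d=42 → TARDY
  J8: C=88, d=47 → TARDY
Tardy jobs: J2, J3, J4, J5, J6, J7, J8
Count = 7


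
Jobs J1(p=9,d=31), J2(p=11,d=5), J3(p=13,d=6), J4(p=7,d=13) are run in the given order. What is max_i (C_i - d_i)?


Lateness per job (L = C - d):
  J1: C=9, d=31, L=-22
  J2: C=20, d=5, L=15
  J3: C=33, d=6, L=27
  J4: C=40, d=13, L=27
Lmax = max(-22, 15, 27, 27)
= 27


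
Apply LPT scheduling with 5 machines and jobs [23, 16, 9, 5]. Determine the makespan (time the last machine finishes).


Jobs (LPT sorted): [23, 16, 9, 5]
Machines: 5
  J=23 → Machine 1 (load: 0+23=23)
  J=16 → Machine 2 (load: 0+16=16)
  J=9 → Machine 3 (load: 0+9=9)
  J=5 → Machine 4 (load: 0+5=5)
Machine loads: [23, 16, 9, 5, 0]
Makespan = max = 23 time units


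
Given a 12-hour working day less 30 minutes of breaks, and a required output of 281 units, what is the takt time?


Available = 12×60 - 30 = 690 min
Takt time = 690 / 281
= 2.46 min/unit


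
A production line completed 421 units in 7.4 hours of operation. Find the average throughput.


Throughput = units / time
= 421 / 7.4
= 56.9 units/hour


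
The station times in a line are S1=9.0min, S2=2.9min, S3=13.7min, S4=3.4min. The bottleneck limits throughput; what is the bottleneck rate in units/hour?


Bottleneck = longest station time
Station times: [9.0, 2.9, 13.7, 3.4]
Max = 13.7 min
Rate = 60 / 13.7
= 4.38 units/hour (bottleneck: 13.7min)


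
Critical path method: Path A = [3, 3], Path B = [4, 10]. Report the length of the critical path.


Path A: 3 + 3 = 6
Path B: 4 + 10 = 14
Critical path = longest = max(6, 14)
= 14 (Path B)


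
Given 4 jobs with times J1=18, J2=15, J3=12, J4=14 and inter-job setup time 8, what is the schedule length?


Makespan = Σ processing + (n-1) × setup
= (18 + 15 + 12 + 14) + (4-1)×8
= 59 + 24
= 83 time units


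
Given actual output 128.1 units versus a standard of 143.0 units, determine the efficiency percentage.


Efficiency = (actual / standard) × 100
= (128.1 / 143.0) × 100
= 89.6%


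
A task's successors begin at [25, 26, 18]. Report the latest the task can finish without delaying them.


LF = min of all successor start times
Successors start at: [25, 26, 18]
LF = min(25, 26, 18)
= 18


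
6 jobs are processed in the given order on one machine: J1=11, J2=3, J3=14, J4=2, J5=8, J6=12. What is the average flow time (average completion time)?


Completion times:
  J1: completes at 11
  J2: completes at 14
  J3: completes at 28
  J4: completes at 30
  J5: completes at 38
  J6: completes at 50
Sum = 171
Average = 171/6
= 28.50


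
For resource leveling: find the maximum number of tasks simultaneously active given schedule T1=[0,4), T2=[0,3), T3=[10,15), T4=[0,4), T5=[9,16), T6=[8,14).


Check each time point for overlaps:
  t=0: 3 tasks active (T1, T2, T4)
Max concurrent = 3


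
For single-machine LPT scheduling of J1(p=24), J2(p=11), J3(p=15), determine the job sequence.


LPT: sort by longest processing time first
  J1: p=24
  J3: p=15
  J2: p=11
Order: J1 → J3 → J2


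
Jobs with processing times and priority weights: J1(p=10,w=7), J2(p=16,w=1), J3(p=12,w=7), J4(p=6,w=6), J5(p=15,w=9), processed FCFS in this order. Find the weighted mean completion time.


Completion times:
  J1: C=10, w×C=7×10=70
  J2: C=26, w×C=1×26=26
  J3: C=38, w×C=7×38=266
  J4: C=44, w×C=6×44=264
  J5: C=59, w×C=9×59=531
Sum w×C = 1157
Sum w = 30
Weighted avg = 1157/30
= 38.57


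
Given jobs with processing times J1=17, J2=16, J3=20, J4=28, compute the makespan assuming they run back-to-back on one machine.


Sequential makespan: sum all processing times
= 17 + 16 + 20 + 28
= 81 time units


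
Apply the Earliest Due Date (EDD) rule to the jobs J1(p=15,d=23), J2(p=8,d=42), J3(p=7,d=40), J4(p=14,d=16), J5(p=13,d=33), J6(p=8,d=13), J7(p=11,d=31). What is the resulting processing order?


EDD: sort by earliest due date
  J6: d=13, p=8
  J4: d=16, p=14
  J1: d=23, p=15
  J7: d=31, p=11
  J5: d=33, p=13
  J3: d=40, p=7
  J2: d=42, p=8
Order: J6 → J4 → J1 → J7 → J5 → J3 → J2


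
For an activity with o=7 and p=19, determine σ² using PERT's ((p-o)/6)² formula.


σ² = ((p - o) / 6)² = (p - o)² / 36
= (19 - 7)² / 36
= 12² / 36
= 144 / 36
= 4.0000


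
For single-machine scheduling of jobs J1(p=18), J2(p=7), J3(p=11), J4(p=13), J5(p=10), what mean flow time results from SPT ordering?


SPT order: J2 → J5 → J3 → J4 → J1
Completion times:
  J2: C=7
  J5: C=17
  J3: C=28
  J4: C=41
  J1: C=59
Sum = 152, n = 5
Mean flow = 152/5
= 30.40


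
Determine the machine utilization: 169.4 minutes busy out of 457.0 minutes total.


Utilization = busy / total × 100
= 169.4 / 457.0 × 100
= 37.1%


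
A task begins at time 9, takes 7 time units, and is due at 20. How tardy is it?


Completion = start + processing = 9 + 7 = 16
Tardiness = max(0, C - d) = max(0, 16 - 20)
= max(0, -4)
= 0


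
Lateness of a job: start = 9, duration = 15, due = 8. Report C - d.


Completion = 9 + 15 = 24
Lateness = C - d = 24 - 8
= 16


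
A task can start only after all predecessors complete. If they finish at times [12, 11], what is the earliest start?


ES = max of all predecessor completion times
Predecessors: [12, 11]
ES = max(12, 11)
= 12


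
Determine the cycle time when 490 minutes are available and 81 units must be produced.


Cycle time = available time / demand
= 490 / 81
= 6.05 min/unit


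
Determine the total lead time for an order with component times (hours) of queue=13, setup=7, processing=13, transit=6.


Lead time = queue + setup + processing + transit
= 13 + 7 + 13 + 6
= 39 hours


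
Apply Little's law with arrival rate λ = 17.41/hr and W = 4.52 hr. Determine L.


Little's law: L = λ × W
= 17.41 × 4.52
= 78.69


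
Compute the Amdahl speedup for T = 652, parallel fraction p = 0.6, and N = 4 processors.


Amdahl's law: T_p = T × ((1-p) + p/N)
= 652 × ((1-0.6) + 0.6/4)
= 652 × (0.40 + 0.1500)
= 652 × 0.5500
= 358.60
Speedup = 652/358.60
= 1.82×


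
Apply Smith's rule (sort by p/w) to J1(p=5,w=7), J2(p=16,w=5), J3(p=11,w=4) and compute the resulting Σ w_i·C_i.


WSPT order (by p/w): J1 → J3 → J2
  J1: C=5, w·C=7×5=35
  J3: C=16, w·C=4×16=64
  J2: C=32, w·C=5×32=160
Σ w·C = 259
= 259


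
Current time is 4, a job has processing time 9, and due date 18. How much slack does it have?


Slack = due - current_time - processing
= 18 - 4 - 9
= 5


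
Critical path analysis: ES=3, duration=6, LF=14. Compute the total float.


EF = ES + duration = 3 + 6 = 9
LS = LF - duration = 14 - 6 = 8
Total Float = LF - EF = 14 - 9
(or LS - ES = 8 - 3)
= 5


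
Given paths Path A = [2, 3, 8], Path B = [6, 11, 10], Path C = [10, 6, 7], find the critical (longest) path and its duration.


Path A: 2 + 3 + 8 = 13
Path B: 6 + 11 + 10 = 27
Path C: 10 + 6 + 7 = 23
Critical path = longest = max(13, 27, 23)
= 27 (Path B)


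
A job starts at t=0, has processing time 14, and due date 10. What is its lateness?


Completion = 0 + 14 = 14
Lateness = C - d = 14 - 10
= 4


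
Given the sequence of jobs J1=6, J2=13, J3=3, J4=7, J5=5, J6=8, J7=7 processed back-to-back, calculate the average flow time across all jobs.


Completion times:
  J1: completes at 6
  J2: completes at 19
  J3: completes at 22
  J4: completes at 29
  J5: completes at 34
  J6: completes at 42
  J7: completes at 49
Sum = 201
Average = 201/7
= 28.71


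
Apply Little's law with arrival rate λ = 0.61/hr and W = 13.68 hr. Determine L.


Little's law: L = λ × W
= 0.61 × 13.68
= 8.34


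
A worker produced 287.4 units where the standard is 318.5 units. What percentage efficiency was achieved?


Efficiency = (actual / standard) × 100
= (287.4 / 318.5) × 100
= 90.2%


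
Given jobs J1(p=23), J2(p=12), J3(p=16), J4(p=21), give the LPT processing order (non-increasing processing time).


LPT: sort by longest processing time first
  J1: p=23
  J4: p=21
  J3: p=16
  J2: p=12
Order: J1 → J4 → J3 → J2


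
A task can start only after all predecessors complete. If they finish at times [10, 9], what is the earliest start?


ES = max of all predecessor completion times
Predecessors: [10, 9]
ES = max(10, 9)
= 10


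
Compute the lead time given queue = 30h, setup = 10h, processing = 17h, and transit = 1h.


Lead time = queue + setup + processing + transit
= 30 + 10 + 17 + 1
= 58 hours


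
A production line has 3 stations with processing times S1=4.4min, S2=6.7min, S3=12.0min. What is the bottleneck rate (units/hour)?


Bottleneck = longest station time
Station times: [4.4, 6.7, 12.0]
Max = 12.0 min
Rate = 60 / 12.0
= 5.00 units/hour (bottleneck: 12.0min)


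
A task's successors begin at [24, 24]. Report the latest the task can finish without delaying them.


LF = min of all successor start times
Successors start at: [24, 24]
LF = min(24, 24)
= 24


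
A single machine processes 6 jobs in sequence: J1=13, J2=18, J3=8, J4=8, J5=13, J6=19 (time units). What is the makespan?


Sequential makespan: sum all processing times
= 13 + 18 + 8 + 8 + 13 + 19
= 79 time units


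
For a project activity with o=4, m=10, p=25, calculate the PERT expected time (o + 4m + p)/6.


te = (o + 4m + p) / 6
= (4 + 4×10 + 25) / 6
= (4 + 40 + 25) / 6
= 69 / 6
= 11.50


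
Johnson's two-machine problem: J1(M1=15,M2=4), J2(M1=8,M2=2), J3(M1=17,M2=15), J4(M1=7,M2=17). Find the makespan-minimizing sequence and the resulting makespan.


Johnson's rule:
Group 1 (M1≤M2, sort by M1): ['J4']
Group 2 (M1>M2, sort desc M2): ['J3', 'J1', 'J2']
Sequence: J4 → J3 → J1 → J2
Makespan calculation:
  J4: M1 done=7, M2 done=24
  J3: M1 done=24, M2 done=39
  J1: M1 done=39, M2 done=43
  J2: M1 done=47, M2 done=49
= Sequence: J4 → J3 → J1 → J2, Makespan: 49


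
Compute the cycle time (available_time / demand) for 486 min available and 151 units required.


Cycle time = available time / demand
= 486 / 151
= 3.22 min/unit


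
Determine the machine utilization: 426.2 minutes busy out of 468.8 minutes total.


Utilization = busy / total × 100
= 426.2 / 468.8 × 100
= 90.9%


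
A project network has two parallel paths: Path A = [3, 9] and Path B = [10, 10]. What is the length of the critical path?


Path A: 3 + 9 = 12
Path B: 10 + 10 = 20
Critical path = longest = max(12, 20)
= 20 (Path B)


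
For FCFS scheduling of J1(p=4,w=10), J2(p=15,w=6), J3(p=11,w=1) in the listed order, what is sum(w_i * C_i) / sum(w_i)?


Completion times:
  J1: C=4, w×C=10×4=40
  J2: C=19, w×C=6×19=114
  J3: C=30, w×C=1×30=30
Sum w×C = 184
Sum w = 17
Weighted avg = 184/17
= 10.82


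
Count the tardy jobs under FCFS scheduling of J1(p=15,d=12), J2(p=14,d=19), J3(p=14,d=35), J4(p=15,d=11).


Completion vs due date:
  J1: C=15, d=12 → TARDY
  J2: C=29, d=19 → TARDY
  J3: C=43, d=35 → TARDY
  J4: C=58, d=11 → TARDY
Tardy jobs: J1, J2, J3, J4
Count = 4


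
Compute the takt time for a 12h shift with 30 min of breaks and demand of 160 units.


Available = 12×60 - 30 = 690 min
Takt time = 690 / 160
= 4.31 min/unit


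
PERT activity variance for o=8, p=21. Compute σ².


σ² = ((p - o) / 6)² = (p - o)² / 36
= (21 - 8)² / 36
= 13² / 36
= 169 / 36
= 4.6944


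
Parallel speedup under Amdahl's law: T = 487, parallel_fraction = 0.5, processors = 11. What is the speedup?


Amdahl's law: T_p = T × ((1-p) + p/N)
= 487 × ((1-0.5) + 0.5/11)
= 487 × (0.50 + 0.0455)
= 487 × 0.5455
= 265.64
Speedup = 487/265.64
= 1.83×


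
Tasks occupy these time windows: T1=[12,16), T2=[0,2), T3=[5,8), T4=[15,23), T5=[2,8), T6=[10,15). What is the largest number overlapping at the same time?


Check each time point for overlaps:
  t=5: 2 tasks active (T3, T5)
Max concurrent = 2


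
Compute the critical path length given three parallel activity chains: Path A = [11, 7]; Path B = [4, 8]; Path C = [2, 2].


Path A: 11 + 7 = 18
Path B: 4 + 8 = 12
Path C: 2 + 2 = 4
Critical path = longest = max(18, 12, 4)
= 18 (Path A)


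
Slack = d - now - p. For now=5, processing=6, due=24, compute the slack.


Slack = due - current_time - processing
= 24 - 5 - 6
= 13


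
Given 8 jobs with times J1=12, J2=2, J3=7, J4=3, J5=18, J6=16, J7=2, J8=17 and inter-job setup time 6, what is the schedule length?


Makespan = Σ processing + (n-1) × setup
= (12 + 2 + 7 + 3 + 18 + 16 + 2 + 17) + (8-1)×6
= 77 + 42
= 119 time units


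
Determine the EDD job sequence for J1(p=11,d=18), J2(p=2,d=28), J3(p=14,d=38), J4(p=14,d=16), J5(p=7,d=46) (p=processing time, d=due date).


EDD: sort by earliest due date
  J4: d=16, p=14
  J1: d=18, p=11
  J2: d=28, p=2
  J3: d=38, p=14
  J5: d=46, p=7
Order: J4 → J1 → J2 → J3 → J5


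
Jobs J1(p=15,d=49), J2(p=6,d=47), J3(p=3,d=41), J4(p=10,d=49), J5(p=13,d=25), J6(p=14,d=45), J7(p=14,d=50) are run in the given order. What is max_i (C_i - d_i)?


Lateness per job (L = C - d):
  J1: C=15, d=49, L=-34
  J2: C=21, d=47, L=-26
  J3: C=24, d=41, L=-17
  J4: C=34, d=49, L=-15
  J5: C=47, d=25, L=22
  J6: C=61, d=45, L=16
  J7: C=75, d=50, L=25
Lmax = max(-34, -26, -17, -15, 22, 16, 25)
= 25


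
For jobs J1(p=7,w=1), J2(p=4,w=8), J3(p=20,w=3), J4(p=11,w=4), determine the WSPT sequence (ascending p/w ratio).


WSPT (Smith's rule): sort by p/w ascending
  J2: p/w = 4/8 = 0.500
  J4: p/w = 11/4 = 2.750
  J3: p/w = 20/3 = 6.667
  J1: p/w = 7/1 = 7.000
Order: J2 → J4 → J3 → J1


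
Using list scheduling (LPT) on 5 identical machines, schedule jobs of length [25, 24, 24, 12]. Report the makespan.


Jobs (LPT sorted): [25, 24, 24, 12]
Machines: 5
  J=25 → Machine 1 (load: 0+25=25)
  J=24 → Machine 2 (load: 0+24=24)
  J=24 → Machine 3 (load: 0+24=24)
  J=12 → Machine 4 (load: 0+12=12)
Machine loads: [25, 24, 24, 12, 0]
Makespan = max = 25 time units


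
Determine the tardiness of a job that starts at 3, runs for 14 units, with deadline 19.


Completion = start + processing = 3 + 14 = 17
Tardiness = max(0, C - d) = max(0, 17 - 19)
= max(0, -2)
= 0


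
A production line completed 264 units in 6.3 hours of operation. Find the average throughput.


Throughput = units / time
= 264 / 6.3
= 41.9 units/hour


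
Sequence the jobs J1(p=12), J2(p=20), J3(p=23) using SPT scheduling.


SPT: sort by shortest processing time
  J1: p=12
  J2: p=20
  J3: p=23
Order: J1 → J2 → J3


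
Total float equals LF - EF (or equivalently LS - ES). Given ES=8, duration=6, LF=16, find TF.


EF = ES + duration = 8 + 6 = 14
LS = LF - duration = 16 - 6 = 10
Total Float = LF - EF = 16 - 14
(or LS - ES = 10 - 8)
= 2


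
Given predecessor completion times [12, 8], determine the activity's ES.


ES = max of all predecessor completion times
Predecessors: [12, 8]
ES = max(12, 8)
= 12


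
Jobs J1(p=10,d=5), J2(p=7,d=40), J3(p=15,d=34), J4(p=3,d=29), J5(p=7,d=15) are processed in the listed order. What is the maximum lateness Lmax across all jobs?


Lateness per job (L = C - d):
  J1: C=10, d=5, L=5
  J2: C=17, d=40, L=-23
  J3: C=32, d=34, L=-2
  J4: C=35, d=29, L=6
  J5: C=42, d=15, L=27
Lmax = max(5, -23, -2, 6, 27)
= 27


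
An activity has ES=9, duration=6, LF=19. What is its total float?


EF = ES + duration = 9 + 6 = 15
LS = LF - duration = 19 - 6 = 13
Total Float = LF - EF = 19 - 15
(or LS - ES = 13 - 9)
= 4


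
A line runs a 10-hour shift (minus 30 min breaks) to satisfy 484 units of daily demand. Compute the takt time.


Available = 10×60 - 30 = 570 min
Takt time = 570 / 484
= 1.18 min/unit


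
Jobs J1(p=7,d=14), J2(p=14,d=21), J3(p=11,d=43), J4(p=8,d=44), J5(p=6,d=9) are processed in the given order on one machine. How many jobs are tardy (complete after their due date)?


Completion vs due date:
  J1: C=7, d=14 → on time
  J2: C=21, d=21 → on time
  J3: C=32, d=43 → on time
  J4: C=40, d=44 → on time
  J5: C=46, d=9 → TARDY
Tardy jobs: J5
Count = 1


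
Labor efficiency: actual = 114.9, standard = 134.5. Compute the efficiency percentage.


Efficiency = (actual / standard) × 100
= (114.9 / 134.5) × 100
= 85.4%


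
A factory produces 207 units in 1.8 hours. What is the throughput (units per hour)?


Throughput = units / time
= 207 / 1.8
= 115.0 units/hour


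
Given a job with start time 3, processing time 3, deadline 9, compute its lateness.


Completion = 3 + 3 = 6
Lateness = C - d = 6 - 9
= -3


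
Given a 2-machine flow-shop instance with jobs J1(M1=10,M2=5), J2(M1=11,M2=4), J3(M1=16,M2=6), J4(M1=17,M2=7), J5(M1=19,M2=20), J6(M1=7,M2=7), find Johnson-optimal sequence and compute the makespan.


Johnson's rule:
Group 1 (M1≤M2, sort by M1): ['J6', 'J5']
Group 2 (M1>M2, sort desc M2): ['J4', 'J3', 'J1', 'J2']
Sequence: J6 → J5 → J4 → J3 → J1 → J2
Makespan calculation:
  J6: M1 done=7, M2 done=14
  J5: M1 done=26, M2 done=46
  J4: M1 done=43, M2 done=53
  J3: M1 done=59, M2 done=65
  J1: M1 done=69, M2 done=74
  J2: M1 done=80, M2 done=84
= Sequence: J6 → J5 → J4 → J3 → J1 → J2, Makespan: 84


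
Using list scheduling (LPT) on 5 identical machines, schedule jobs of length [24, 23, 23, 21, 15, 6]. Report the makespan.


Jobs (LPT sorted): [24, 23, 23, 21, 15, 6]
Machines: 5
  J=24 → Machine 1 (load: 0+24=24)
  J=23 → Machine 2 (load: 0+23=23)
  J=23 → Machine 3 (load: 0+23=23)
  J=21 → Machine 4 (load: 0+21=21)
  J=15 → Machine 5 (load: 0+15=15)
  J=6 → Machine 5 (load: 15+6=21)
Machine loads: [24, 23, 23, 21, 21]
Makespan = max = 24 time units


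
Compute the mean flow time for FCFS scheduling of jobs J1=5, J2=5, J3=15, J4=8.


Completion times:
  J1: completes at 5
  J2: completes at 10
  J3: completes at 25
  J4: completes at 33
Sum = 73
Average = 73/4
= 18.25


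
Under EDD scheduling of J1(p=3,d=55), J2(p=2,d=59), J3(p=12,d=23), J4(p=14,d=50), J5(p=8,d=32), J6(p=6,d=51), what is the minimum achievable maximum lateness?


EDD order: J3 → J5 → J4 → J6 → J1 → J2
Completion and lateness:
  J3: C=12, d=23, L=12-23=-11
  J5: C=20, d=32, L=20-32=-12
  J4: C=34, d=50, L=34-50=-16
  J6: C=40, d=51, L=40-51=-11
  J1: C=43, d=55, L=43-55=-12
  J2: C=45, d=59, L=45-59=-14
Lmax = max(-11, -12, -16, -11, -12, -14)
= -11


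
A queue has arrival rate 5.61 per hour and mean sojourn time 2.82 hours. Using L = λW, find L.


Little's law: L = λ × W
= 5.61 × 2.82
= 15.82


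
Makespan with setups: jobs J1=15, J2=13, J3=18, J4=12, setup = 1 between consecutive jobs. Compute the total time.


Makespan = Σ processing + (n-1) × setup
= (15 + 13 + 18 + 12) + (4-1)×1
= 58 + 3
= 61 time units


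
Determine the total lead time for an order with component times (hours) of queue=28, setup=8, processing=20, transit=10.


Lead time = queue + setup + processing + transit
= 28 + 8 + 20 + 10
= 66 hours


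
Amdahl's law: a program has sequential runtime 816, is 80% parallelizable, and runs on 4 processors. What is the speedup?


Amdahl's law: T_p = T × ((1-p) + p/N)
= 816 × ((1-0.8) + 0.8/4)
= 816 × (0.20 + 0.2000)
= 816 × 0.4000
= 326.40
Speedup = 816/326.40
= 2.50×


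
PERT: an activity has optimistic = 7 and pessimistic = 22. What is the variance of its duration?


σ² = ((p - o) / 6)² = (p - o)² / 36
= (22 - 7)² / 36
= 15² / 36
= 225 / 36
= 6.2500


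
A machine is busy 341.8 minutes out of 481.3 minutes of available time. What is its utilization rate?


Utilization = busy / total × 100
= 341.8 / 481.3 × 100
= 71.0%


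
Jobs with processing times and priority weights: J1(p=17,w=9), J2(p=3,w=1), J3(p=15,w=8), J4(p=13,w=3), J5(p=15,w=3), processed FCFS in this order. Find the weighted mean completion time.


Completion times:
  J1: C=17, w×C=9×17=153
  J2: C=20, w×C=1×20=20
  J3: C=35, w×C=8×35=280
  J4: C=48, w×C=3×48=144
  J5: C=63, w×C=3×63=189
Sum w×C = 786
Sum w = 24
Weighted avg = 786/24
= 32.75


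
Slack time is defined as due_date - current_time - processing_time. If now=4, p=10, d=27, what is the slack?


Slack = due - current_time - processing
= 27 - 4 - 10
= 13


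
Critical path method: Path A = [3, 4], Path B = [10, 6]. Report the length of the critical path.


Path A: 3 + 4 = 7
Path B: 10 + 6 = 16
Critical path = longest = max(7, 16)
= 16 (Path B)


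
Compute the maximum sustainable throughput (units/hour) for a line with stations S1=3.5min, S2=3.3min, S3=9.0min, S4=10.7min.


Bottleneck = longest station time
Station times: [3.5, 3.3, 9.0, 10.7]
Max = 10.7 min
Rate = 60 / 10.7
= 5.61 units/hour (bottleneck: 10.7min)


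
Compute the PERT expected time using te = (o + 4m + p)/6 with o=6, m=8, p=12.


te = (o + 4m + p) / 6
= (6 + 4×8 + 12) / 6
= (6 + 32 + 12) / 6
= 50 / 6
= 8.33


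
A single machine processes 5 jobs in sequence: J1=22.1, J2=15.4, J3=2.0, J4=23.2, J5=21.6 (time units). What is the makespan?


Sequential makespan: sum all processing times
= 22.1 + 15.4 + 2.0 + 23.2 + 21.6
= 84.3 time units


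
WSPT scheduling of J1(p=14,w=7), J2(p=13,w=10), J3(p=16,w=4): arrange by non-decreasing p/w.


WSPT (Smith's rule): sort by p/w ascending
  J2: p/w = 13/10 = 1.300
  J1: p/w = 14/7 = 2.000
  J3: p/w = 16/4 = 4.000
Order: J2 → J1 → J3


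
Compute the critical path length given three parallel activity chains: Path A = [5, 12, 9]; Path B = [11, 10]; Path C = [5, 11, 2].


Path A: 5 + 12 + 9 = 26
Path B: 11 + 10 = 21
Path C: 5 + 11 + 2 = 18
Critical path = longest = max(26, 21, 18)
= 26 (Path A)


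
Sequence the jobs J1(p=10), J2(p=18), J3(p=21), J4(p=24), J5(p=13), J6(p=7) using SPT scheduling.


SPT: sort by shortest processing time
  J6: p=7
  J1: p=10
  J5: p=13
  J2: p=18
  J3: p=21
  J4: p=24
Order: J6 → J1 → J5 → J2 → J3 → J4


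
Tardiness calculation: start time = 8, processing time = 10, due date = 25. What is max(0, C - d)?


Completion = start + processing = 8 + 10 = 18
Tardiness = max(0, C - d) = max(0, 18 - 25)
= max(0, -7)
= 0


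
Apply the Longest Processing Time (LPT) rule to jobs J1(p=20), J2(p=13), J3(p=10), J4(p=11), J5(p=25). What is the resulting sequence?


LPT: sort by longest processing time first
  J5: p=25
  J1: p=20
  J2: p=13
  J4: p=11
  J3: p=10
Order: J5 → J1 → J2 → J4 → J3


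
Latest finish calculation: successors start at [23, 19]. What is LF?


LF = min of all successor start times
Successors start at: [23, 19]
LF = min(23, 19)
= 19


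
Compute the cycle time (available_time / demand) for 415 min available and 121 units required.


Cycle time = available time / demand
= 415 / 121
= 3.43 min/unit


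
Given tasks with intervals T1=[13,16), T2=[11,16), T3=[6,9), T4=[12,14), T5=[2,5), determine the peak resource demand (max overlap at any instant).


Check each time point for overlaps:
  t=13: 3 tasks active (T1, T2, T4)
Max concurrent = 3


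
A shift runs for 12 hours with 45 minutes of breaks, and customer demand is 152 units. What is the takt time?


Available = 12×60 - 45 = 675 min
Takt time = 675 / 152
= 4.44 min/unit


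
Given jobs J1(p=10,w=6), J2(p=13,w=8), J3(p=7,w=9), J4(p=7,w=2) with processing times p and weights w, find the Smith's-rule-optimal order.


WSPT (Smith's rule): sort by p/w ascending
  J3: p/w = 7/9 = 0.778
  J2: p/w = 13/8 = 1.625
  J1: p/w = 10/6 = 1.667
  J4: p/w = 7/2 = 3.500
Order: J3 → J2 → J1 → J4


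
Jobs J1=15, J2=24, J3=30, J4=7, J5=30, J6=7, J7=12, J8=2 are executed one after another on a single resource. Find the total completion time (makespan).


Sequential makespan: sum all processing times
= 15 + 24 + 30 + 7 + 30 + 7 + 12 + 2
= 127 time units


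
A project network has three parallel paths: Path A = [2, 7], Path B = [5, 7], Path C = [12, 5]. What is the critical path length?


Path A: 2 + 7 = 9
Path B: 5 + 7 = 12
Path C: 12 + 5 = 17
Critical path = longest = max(9, 12, 17)
= 17 (Path C)


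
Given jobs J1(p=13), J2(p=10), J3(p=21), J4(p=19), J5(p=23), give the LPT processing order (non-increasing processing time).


LPT: sort by longest processing time first
  J5: p=23
  J3: p=21
  J4: p=19
  J1: p=13
  J2: p=10
Order: J5 → J3 → J4 → J1 → J2


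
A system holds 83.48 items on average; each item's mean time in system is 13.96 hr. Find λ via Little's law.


Little's law: L = λW → λ = L / W
= 83.48 / 13.96
= 5.98 per hour


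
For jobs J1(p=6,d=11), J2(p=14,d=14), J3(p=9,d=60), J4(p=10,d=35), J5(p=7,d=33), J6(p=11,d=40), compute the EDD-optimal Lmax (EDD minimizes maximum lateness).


EDD order: J1 → J2 → J5 → J4 → J6 → J3
Completion and lateness:
  J1: C=6, d=11, L=6-11=-5
  J2: C=20, d=14, L=20-14=6
  J5: C=27, d=33, L=27-33=-6
  J4: C=37, d=35, L=37-35=2
  J6: C=48, d=40, L=48-40=8
  J3: C=57, d=60, L=57-60=-3
Lmax = max(-5, 6, -6, 2, 8, -3)
= 8


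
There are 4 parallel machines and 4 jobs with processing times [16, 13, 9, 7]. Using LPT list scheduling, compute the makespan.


Jobs (LPT sorted): [16, 13, 9, 7]
Machines: 4
  J=16 → Machine 1 (load: 0+16=16)
  J=13 → Machine 2 (load: 0+13=13)
  J=9 → Machine 3 (load: 0+9=9)
  J=7 → Machine 4 (load: 0+7=7)
Machine loads: [16, 13, 9, 7]
Makespan = max = 16 time units


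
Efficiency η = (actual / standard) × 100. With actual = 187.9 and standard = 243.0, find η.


Efficiency = (actual / standard) × 100
= (187.9 / 243.0) × 100
= 77.3%


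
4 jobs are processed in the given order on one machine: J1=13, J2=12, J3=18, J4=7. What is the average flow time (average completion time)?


Completion times:
  J1: completes at 13
  J2: completes at 25
  J3: completes at 43
  J4: completes at 50
Sum = 131
Average = 131/4
= 32.75


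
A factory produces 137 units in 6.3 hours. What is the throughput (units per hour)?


Throughput = units / time
= 137 / 6.3
= 21.7 units/hour


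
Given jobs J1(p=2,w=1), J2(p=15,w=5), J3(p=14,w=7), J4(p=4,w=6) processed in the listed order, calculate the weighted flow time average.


Completion times:
  J1: C=2, w×C=1×2=2
  J2: C=17, w×C=5×17=85
  J3: C=31, w×C=7×31=217
  J4: C=35, w×C=6×35=210
Sum w×C = 514
Sum w = 19
Weighted avg = 514/19
= 27.05


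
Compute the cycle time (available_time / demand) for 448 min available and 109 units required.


Cycle time = available time / demand
= 448 / 109
= 4.11 min/unit


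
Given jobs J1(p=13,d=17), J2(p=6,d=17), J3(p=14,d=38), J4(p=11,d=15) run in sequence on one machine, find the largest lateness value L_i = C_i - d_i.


Lateness per job (L = C - d):
  J1: C=13, d=17, L=-4
  J2: C=19, d=17, L=2
  J3: C=33, d=38, L=-5
  J4: C=44, d=15, L=29
Lmax = max(-4, 2, -5, 29)
= 29


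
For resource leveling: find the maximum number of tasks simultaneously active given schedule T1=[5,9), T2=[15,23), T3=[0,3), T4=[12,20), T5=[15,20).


Check each time point for overlaps:
  t=15: 3 tasks active (T2, T4, T5)
Max concurrent = 3


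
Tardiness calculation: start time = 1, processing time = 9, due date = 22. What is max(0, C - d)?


Completion = start + processing = 1 + 9 = 10
Tardiness = max(0, C - d) = max(0, 10 - 22)
= max(0, -12)
= 0


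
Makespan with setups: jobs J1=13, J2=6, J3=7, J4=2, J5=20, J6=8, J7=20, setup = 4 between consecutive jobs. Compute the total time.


Makespan = Σ processing + (n-1) × setup
= (13 + 6 + 7 + 2 + 20 + 8 + 20) + (7-1)×4
= 76 + 24
= 100 time units


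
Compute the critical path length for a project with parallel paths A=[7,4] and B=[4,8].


Path A: 7 + 4 = 11
Path B: 4 + 8 = 12
Critical path = longest = max(11, 12)
= 12 (Path B)


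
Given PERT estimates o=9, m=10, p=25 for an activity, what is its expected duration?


te = (o + 4m + p) / 6
= (9 + 4×10 + 25) / 6
= (9 + 40 + 25) / 6
= 74 / 6
= 12.33


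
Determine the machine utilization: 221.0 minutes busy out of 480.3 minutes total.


Utilization = busy / total × 100
= 221.0 / 480.3 × 100
= 46.0%


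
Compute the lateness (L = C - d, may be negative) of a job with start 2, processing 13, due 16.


Completion = 2 + 13 = 15
Lateness = C - d = 15 - 16
= -1


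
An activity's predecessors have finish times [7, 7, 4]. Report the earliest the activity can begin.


ES = max of all predecessor completion times
Predecessors: [7, 7, 4]
ES = max(7, 7, 4)
= 7


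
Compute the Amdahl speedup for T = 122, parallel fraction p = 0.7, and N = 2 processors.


Amdahl's law: T_p = T × ((1-p) + p/N)
= 122 × ((1-0.7) + 0.7/2)
= 122 × (0.30 + 0.3500)
= 122 × 0.6500
= 79.30
Speedup = 122/79.30
= 1.54×


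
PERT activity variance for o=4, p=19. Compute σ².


σ² = ((p - o) / 6)² = (p - o)² / 36
= (19 - 4)² / 36
= 15² / 36
= 225 / 36
= 6.2500


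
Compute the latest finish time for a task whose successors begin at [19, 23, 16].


LF = min of all successor start times
Successors start at: [19, 23, 16]
LF = min(19, 23, 16)
= 16


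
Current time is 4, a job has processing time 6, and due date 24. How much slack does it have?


Slack = due - current_time - processing
= 24 - 4 - 6
= 14


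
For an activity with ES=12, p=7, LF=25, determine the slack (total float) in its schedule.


EF = ES + duration = 12 + 7 = 19
LS = LF - duration = 25 - 7 = 18
Total Float = LF - EF = 25 - 19
(or LS - ES = 18 - 12)
= 6


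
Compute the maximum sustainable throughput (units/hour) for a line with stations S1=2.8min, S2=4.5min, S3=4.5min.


Bottleneck = longest station time
Station times: [2.8, 4.5, 4.5]
Max = 4.5 min
Rate = 60 / 4.5
= 13.33 units/hour (bottleneck: 4.5min)


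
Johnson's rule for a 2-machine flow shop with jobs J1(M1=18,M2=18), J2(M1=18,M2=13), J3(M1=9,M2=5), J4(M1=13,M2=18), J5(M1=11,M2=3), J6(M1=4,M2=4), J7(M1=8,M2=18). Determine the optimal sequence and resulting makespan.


Johnson's rule:
Group 1 (M1≤M2, sort by M1): ['J6', 'J7', 'J4', 'J1']
Group 2 (M1>M2, sort desc M2): ['J2', 'J3', 'J5']
Sequence: J6 → J7 → J4 → J1 → J2 → J3 → J5
Makespan calculation:
  J6: M1 done=4, M2 done=8
  J7: M1 done=12, M2 done=30
  J4: M1 done=25, M2 done=48
  J1: M1 done=43, M2 done=66
  J2: M1 done=61, M2 done=79
  J3: M1 done=70, M2 done=84
  J5: M1 done=81, M2 done=87
= Sequence: J6 → J7 → J4 → J1 → J2 → J3 → J5, Makespan: 87


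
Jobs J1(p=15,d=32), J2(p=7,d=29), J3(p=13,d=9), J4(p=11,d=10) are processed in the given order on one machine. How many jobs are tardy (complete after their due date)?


Completion vs due date:
  J1: C=15, d=32 → on time
  J2: C=22, d=29 → on time
  J3: C=35, d=9 → TARDY
  J4: C=46, d=10 → TARDY
Tardy jobs: J3, J4
Count = 2


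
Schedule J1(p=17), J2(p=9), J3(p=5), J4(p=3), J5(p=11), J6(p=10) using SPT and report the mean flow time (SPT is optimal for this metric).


SPT order: J4 → J3 → J2 → J6 → J5 → J1
Completion times:
  J4: C=3
  J3: C=8
  J2: C=17
  J6: C=27
  J5: C=38
  J1: C=55
Sum = 148, n = 6
Mean flow = 148/6
= 24.67


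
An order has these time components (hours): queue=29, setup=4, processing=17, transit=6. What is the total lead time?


Lead time = queue + setup + processing + transit
= 29 + 4 + 17 + 6
= 56 hours


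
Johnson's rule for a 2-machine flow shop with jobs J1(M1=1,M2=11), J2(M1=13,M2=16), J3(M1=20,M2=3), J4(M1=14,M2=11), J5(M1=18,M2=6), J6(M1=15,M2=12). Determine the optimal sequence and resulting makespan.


Johnson's rule:
Group 1 (M1≤M2, sort by M1): ['J1', 'J2']
Group 2 (M1>M2, sort desc M2): ['J6', 'J4', 'J5', 'J3']
Sequence: J1 → J2 → J6 → J4 → J5 → J3
Makespan calculation:
  J1: M1 done=1, M2 done=12
  J2: M1 done=14, M2 done=30
  J6: M1 done=29, M2 done=42
  J4: M1 done=43, M2 done=54
  J5: M1 done=61, M2 done=67
  J3: M1 done=81, M2 done=84
= Sequence: J1 → J2 → J6 → J4 → J5 → J3, Makespan: 84


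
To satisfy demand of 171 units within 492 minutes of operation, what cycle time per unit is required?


Cycle time = available time / demand
= 492 / 171
= 2.88 min/unit


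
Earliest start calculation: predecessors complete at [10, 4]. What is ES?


ES = max of all predecessor completion times
Predecessors: [10, 4]
ES = max(10, 4)
= 10


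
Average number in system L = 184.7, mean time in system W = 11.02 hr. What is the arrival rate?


Little's law: L = λW → λ = L / W
= 184.7 / 11.02
= 16.76 per hour


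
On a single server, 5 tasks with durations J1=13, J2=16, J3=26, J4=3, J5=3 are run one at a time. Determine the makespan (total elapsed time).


Sequential makespan: sum all processing times
= 13 + 16 + 26 + 3 + 3
= 61 time units


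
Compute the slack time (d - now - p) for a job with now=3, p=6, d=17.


Slack = due - current_time - processing
= 17 - 3 - 6
= 8


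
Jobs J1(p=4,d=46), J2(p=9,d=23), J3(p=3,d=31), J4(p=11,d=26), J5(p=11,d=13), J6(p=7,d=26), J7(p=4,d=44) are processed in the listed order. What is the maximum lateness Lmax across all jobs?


Lateness per job (L = C - d):
  J1: C=4, d=46, L=-42
  J2: C=13, d=23, L=-10
  J3: C=16, d=31, L=-15
  J4: C=27, d=26, L=1
  J5: C=38, d=13, L=25
  J6: C=45, d=26, L=19
  J7: C=49, d=44, L=5
Lmax = max(-42, -10, -15, 1, 25, 19, 5)
= 25


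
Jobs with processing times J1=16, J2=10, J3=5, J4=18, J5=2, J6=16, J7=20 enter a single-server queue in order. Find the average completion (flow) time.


Completion times:
  J1: completes at 16
  J2: completes at 26
  J3: completes at 31
  J4: completes at 49
  J5: completes at 51
  J6: completes at 67
  J7: completes at 87
Sum = 327
Average = 327/7
= 46.71


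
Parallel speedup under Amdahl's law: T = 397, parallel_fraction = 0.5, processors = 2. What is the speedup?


Amdahl's law: T_p = T × ((1-p) + p/N)
= 397 × ((1-0.5) + 0.5/2)
= 397 × (0.50 + 0.2500)
= 397 × 0.7500
= 297.75
Speedup = 397/297.75
= 1.33×


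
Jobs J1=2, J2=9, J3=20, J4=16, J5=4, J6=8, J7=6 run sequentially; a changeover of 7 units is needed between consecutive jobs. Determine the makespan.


Makespan = Σ processing + (n-1) × setup
= (2 + 9 + 20 + 16 + 4 + 8 + 6) + (7-1)×7
= 65 + 42
= 107 time units


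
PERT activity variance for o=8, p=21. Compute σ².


σ² = ((p - o) / 6)² = (p - o)² / 36
= (21 - 8)² / 36
= 13² / 36
= 169 / 36
= 4.6944


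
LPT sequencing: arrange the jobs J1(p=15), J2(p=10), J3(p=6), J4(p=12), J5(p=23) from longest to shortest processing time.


LPT: sort by longest processing time first
  J5: p=23
  J1: p=15
  J4: p=12
  J2: p=10
  J3: p=6
Order: J5 → J1 → J4 → J2 → J3


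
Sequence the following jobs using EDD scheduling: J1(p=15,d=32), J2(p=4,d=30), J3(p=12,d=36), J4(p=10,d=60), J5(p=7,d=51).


EDD: sort by earliest due date
  J2: d=30, p=4
  J1: d=32, p=15
  J3: d=36, p=12
  J5: d=51, p=7
  J4: d=60, p=10
Order: J2 → J1 → J3 → J5 → J4


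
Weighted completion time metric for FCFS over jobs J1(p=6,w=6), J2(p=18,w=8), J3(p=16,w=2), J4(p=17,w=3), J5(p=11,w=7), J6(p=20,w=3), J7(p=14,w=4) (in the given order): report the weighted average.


Completion times:
  J1: C=6, w×C=6×6=36
  J2: C=24, w×C=8×24=192
  J3: C=40, w×C=2×40=80
  J4: C=57, w×C=3×57=171
  J5: C=68, w×C=7×68=476
  J6: C=88, w×C=3×88=264
  J7: C=102, w×C=4×102=408
Sum w×C = 1627
Sum w = 33
Weighted avg = 1627/33
= 49.30


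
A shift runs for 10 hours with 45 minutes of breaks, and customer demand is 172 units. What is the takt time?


Available = 10×60 - 45 = 555 min
Takt time = 555 / 172
= 3.23 min/unit


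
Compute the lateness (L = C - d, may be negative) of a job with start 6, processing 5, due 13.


Completion = 6 + 5 = 11
Lateness = C - d = 11 - 13
= -2


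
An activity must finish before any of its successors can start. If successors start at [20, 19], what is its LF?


LF = min of all successor start times
Successors start at: [20, 19]
LF = min(20, 19)
= 19


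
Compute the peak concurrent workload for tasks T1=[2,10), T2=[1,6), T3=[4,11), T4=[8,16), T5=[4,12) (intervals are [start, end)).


Check each time point for overlaps:
  t=4: 4 tasks active (T1, T2, T3, T5)
Max concurrent = 4


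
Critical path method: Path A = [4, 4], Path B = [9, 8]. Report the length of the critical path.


Path A: 4 + 4 = 8
Path B: 9 + 8 = 17
Critical path = longest = max(8, 17)
= 17 (Path B)


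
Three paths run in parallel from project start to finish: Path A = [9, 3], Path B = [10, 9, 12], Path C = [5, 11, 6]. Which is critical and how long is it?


Path A: 9 + 3 = 12
Path B: 10 + 9 + 12 = 31
Path C: 5 + 11 + 6 = 22
Critical path = longest = max(12, 31, 22)
= 31 (Path B)


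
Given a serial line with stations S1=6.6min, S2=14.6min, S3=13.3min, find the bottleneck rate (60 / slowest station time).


Bottleneck = longest station time
Station times: [6.6, 14.6, 13.3]
Max = 14.6 min
Rate = 60 / 14.6
= 4.11 units/hour (bottleneck: 14.6min)


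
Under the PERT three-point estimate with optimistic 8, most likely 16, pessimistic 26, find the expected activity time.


te = (o + 4m + p) / 6
= (8 + 4×16 + 26) / 6
= (8 + 64 + 26) / 6
= 98 / 6
= 16.33


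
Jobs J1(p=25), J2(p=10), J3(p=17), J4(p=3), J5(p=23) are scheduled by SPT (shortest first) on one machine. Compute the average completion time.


SPT order: J4 → J2 → J3 → J5 → J1
Completion times:
  J4: C=3
  J2: C=13
  J3: C=30
  J5: C=53
  J1: C=78
Sum = 177, n = 5
Mean flow = 177/5
= 35.40


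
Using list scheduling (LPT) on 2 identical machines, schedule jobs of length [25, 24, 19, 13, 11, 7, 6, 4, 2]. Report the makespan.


Jobs (LPT sorted): [25, 24, 19, 13, 11, 7, 6, 4, 2]
Machines: 2
  J=25 → Machine 1 (load: 0+25=25)
  J=24 → Machine 2 (load: 0+24=24)
  J=19 → Machine 2 (load: 24+19=43)
  J=13 → Machine 1 (load: 25+13=38)
  J=11 → Machine 1 (load: 38+11=49)
  J=7 → Machine 2 (load: 43+7=50)
  J=6 → Machine 1 (load: 49+6=55)
  J=4 → Machine 2 (load: 50+4=54)
  J=2 → Machine 2 (load: 54+2=56)
Machine loads: [55, 56]
Makespan = max = 56 time units


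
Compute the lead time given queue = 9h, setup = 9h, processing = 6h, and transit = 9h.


Lead time = queue + setup + processing + transit
= 9 + 9 + 6 + 9
= 33 hours


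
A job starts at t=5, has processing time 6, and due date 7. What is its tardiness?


Completion = start + processing = 5 + 6 = 11
Tardiness = max(0, C - d) = max(0, 11 - 7)
= max(0, 4)
= 4


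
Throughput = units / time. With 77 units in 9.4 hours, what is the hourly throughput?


Throughput = units / time
= 77 / 9.4
= 8.2 units/hour


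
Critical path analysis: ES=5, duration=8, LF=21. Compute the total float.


EF = ES + duration = 5 + 8 = 13
LS = LF - duration = 21 - 8 = 13
Total Float = LF - EF = 21 - 13
(or LS - ES = 13 - 5)
= 8
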